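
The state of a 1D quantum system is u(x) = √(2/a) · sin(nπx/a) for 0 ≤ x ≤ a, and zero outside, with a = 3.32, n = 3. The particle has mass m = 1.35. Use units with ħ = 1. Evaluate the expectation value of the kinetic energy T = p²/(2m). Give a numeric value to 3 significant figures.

T = −(ħ²/2m) d²/dx², so ⟨T⟩ = −(ħ²/2m) ∫ u*·u'' dx; with m = 1.35.
d/dx sin(nπx/a) = (nπ/a)·cos(nπx/a) and d²/dx² sin(nπx/a) = −(nπ/a)²·sin(nπx/a); on 0 ≤ x ≤ a, ∫sin²(nπx/a) dx = a/2 and ∫sin(nπx/a)·cos(nπx/a) dx = 0.
⟨T⟩ = 2.9847.

2.98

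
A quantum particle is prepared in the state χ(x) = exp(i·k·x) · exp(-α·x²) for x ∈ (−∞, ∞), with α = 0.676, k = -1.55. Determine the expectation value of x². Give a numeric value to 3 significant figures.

0.370

⟨x²⟩ = ∫ x²·|χ|² dx / ∫|χ|² dx (integrals over the domain).
Gaussian moments: ∫x^(2j)·e^(−2αx²) dx = (2j−1)!!/(4α)^j · √(π/(2α)), odd powers integrate to 0; here √(π/(2α)) = 1.5244.
State is unnormalized: ∫|χ|² dx = 1.5244, and ∫χ*·x²·χ dx = 0.56374, so ⟨x²⟩ = 0.56374 / 1.5244.
⟨x²⟩ = 0.36982.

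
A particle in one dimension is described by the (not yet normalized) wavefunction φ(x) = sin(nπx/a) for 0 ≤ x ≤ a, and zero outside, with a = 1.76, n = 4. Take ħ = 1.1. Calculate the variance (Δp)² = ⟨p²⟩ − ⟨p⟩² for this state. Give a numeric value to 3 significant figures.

61.7

Compute ⟨p⟩ and ⟨p²⟩ separately; (Δp)² = ⟨p²⟩ − ⟨p⟩².
d/dx sin(nπx/a) = (nπ/a)·cos(nπx/a) and d²/dx² sin(nπx/a) = −(nπ/a)²·sin(nπx/a); on 0 ≤ x ≤ a, ∫sin²(nπx/a) dx = a/2 and ∫sin(nπx/a)·cos(nπx/a) dx = 0.
Normalization: ∫|φ|² dx = 0.88000.
⟨p⟩ = 0.0000 and ⟨p²⟩ = 61.685.
(Δp)² = 61.685 − (0.0000)² = 61.685.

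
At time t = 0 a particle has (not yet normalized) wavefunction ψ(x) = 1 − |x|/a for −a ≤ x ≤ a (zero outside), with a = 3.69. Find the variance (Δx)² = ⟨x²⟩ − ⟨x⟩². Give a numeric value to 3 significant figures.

Compute ⟨x⟩ and ⟨x²⟩ separately, then (Δx)² = ⟨x²⟩ − ⟨x⟩².
ψ is even, so ∫ over [−a, a] = 2∫₀ᵃ with ψ = 1 − x/a there: ∫₀ᵃ (1 − x/a)² dx = a/3, ∫₀ᵃ x²(1 − x/a)² dx = a³/30, ∫₀ᵃ x⁴(1 − x/a)² dx = a⁵/105.
Normalization: ∫|ψ|² dx = 2.4600.
⟨x⟩ = 0.0000 and ⟨x²⟩ = 1.3616.
(Δx)² = 1.3616 − (0.0000)² = 1.3616.

1.36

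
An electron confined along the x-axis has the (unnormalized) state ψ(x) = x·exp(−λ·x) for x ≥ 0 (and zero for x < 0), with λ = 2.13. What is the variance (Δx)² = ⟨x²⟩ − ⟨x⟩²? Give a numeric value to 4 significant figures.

0.1653

Compute ⟨x⟩ and ⟨x²⟩ separately, then (Δx)² = ⟨x²⟩ − ⟨x⟩².
Every integrand reduces to terms xʲ·e^(−2λx) on [0, ∞); use ∫₀^∞ xʲ·e^(−2λx) dx = j!/(2λ)^(j+1).
Normalization: ∫|ψ|² dx = 0.025870.
⟨x⟩ = 0.70423 and ⟨x²⟩ = 0.66124.
(Δx)² = 0.66124 − (0.70423)² = 0.16531.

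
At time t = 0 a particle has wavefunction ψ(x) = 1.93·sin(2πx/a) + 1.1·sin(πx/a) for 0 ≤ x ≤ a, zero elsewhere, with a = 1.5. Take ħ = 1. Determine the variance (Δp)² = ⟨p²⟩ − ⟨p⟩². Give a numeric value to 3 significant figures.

14.3

Compute ⟨p⟩ and ⟨p²⟩ separately; (Δp)² = ⟨p²⟩ − ⟨p⟩².
d²/dx² sin(jπx/a) = −(jπ/a)²·sin(jπx/a); on 0 ≤ x ≤ a, ∫sin²(jπx/a) dx = a/2 and ∫sin(jπx/a)·sin(lπx/a) dx = 0 for j ≠ l, so only diagonal terms survive in ∫|ψ|² and ∫ψ·ψ″; ∫ψ·ψ′ dx = [ψ²/2] between the walls = 0.
Normalization: ∫|ψ|² dx = 3.7012.
⟨p⟩ = 0.0000 and ⟨p²⟩ = 14.319.
(Δp)² = 14.319 − (0.0000)² = 14.319.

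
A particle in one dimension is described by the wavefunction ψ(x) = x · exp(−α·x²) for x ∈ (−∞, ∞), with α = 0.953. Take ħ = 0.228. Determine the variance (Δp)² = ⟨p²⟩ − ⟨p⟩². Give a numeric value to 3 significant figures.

Compute ⟨p⟩ and ⟨p²⟩ separately; (Δp)² = ⟨p²⟩ − ⟨p⟩².
Expand each integrand as polynomial × e^(−2αx²) and use ∫x^(2j)·e^(−2αx²) dx = (2j−1)!!/(4α)^j · √(π/(2α)), odd powers → 0; here √(π/(2α)) = 1.2838. Differentiate with the product rule, d/dx e^(−αx²) = −2αx·e^(−αx²).
Normalization: ∫|ψ|² dx = 0.33679.
⟨p⟩ = 0.0000 and ⟨p²⟩ = 0.14862.
(Δp)² = 0.14862 − (0.0000)² = 0.14862.

0.149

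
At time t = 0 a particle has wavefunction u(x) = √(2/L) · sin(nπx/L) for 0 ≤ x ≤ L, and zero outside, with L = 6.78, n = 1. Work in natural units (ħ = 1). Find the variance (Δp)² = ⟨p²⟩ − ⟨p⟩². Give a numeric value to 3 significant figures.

0.215

Compute ⟨p⟩ and ⟨p²⟩ separately; (Δp)² = ⟨p²⟩ − ⟨p⟩².
d/dx sin(nπx/L) = (nπ/L)·cos(nπx/L) and d²/dx² sin(nπx/L) = −(nπ/L)²·sin(nπx/L); on 0 ≤ x ≤ L, ∫sin²(nπx/L) dx = L/2 and ∫sin(nπx/L)·cos(nπx/L) dx = 0.
⟨p⟩ = 0.0000 and ⟨p²⟩ = 0.21470.
(Δp)² = 0.21470 − (0.0000)² = 0.21470.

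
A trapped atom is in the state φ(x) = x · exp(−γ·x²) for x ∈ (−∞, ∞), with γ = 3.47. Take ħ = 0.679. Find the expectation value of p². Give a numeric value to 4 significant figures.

p² φ = −ħ² d²φ/dx²; ⟨p²⟩ = −ħ² ∫ φ*·φ'' dx / ∫|φ|² dx.
Expand each integrand as polynomial × e^(−2γx²) and use ∫x^(2j)·e^(−2γx²) dx = (2j−1)!!/(4γ)^j · √(π/(2γ)), odd powers → 0; here √(π/(2γ)) = 0.67281. Differentiate with the product rule, d/dx e^(−γx²) = −2γx·e^(−γx²).
State is unnormalized: ∫|φ|² dx = 0.048474, and ∫φ*·(−ħ² φ'') dx = 0.23265, so ⟨p²⟩ = 0.23265 / 0.048474.
⟨p²⟩ = 4.7994.

4.799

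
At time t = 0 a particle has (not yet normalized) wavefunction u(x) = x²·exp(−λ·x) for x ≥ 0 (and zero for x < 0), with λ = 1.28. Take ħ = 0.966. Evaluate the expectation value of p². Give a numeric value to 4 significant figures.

0.5096

p² u = −ħ² d²u/dx²; ⟨p²⟩ = −ħ² ∫ u*·u'' dx / ∫|u|² dx.
Differentiate x²·exp(−λ·x) with the product rule; every integrand then reduces to terms xʲ·e^(−2λx) on [0, ∞), with ∫₀^∞ xʲ·e^(−2λx) dx = j!/(2λ)^(j+1).
State is unnormalized: ∫|u|² dx = 0.21828, and ∫u*·(−ħ² u'') dx = 0.11124, so ⟨p²⟩ = 0.11124 / 0.21828.
⟨p²⟩ = 0.50963.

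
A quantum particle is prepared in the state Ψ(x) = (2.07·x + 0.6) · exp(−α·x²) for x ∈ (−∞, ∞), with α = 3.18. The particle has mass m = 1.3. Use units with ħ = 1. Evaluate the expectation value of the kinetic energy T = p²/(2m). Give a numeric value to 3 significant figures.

2.41

T = −(ħ²/2m) d²/dx², so ⟨T⟩ = −(ħ²/2m) ∫ Ψ*·Ψ'' dx / ∫|Ψ|² dx; with m = 1.3.
Expand each integrand as polynomial × e^(−2αx²) and use ∫x^(2j)·e^(−2αx²) dx = (2j−1)!!/(4α)^j · √(π/(2α)), odd powers → 0; here √(π/(2α)) = 0.70282. Differentiate with the product rule, d/dx e^(−αx²) = −2αx·e^(−αx²).
State is unnormalized: ∫|Ψ|² dx = 0.48977, and ∫Ψ*·(−ħ²/2m · Ψ'') dx = 1.1782, so ⟨T⟩ = 1.1782 / 0.48977.
⟨T⟩ = 2.4055.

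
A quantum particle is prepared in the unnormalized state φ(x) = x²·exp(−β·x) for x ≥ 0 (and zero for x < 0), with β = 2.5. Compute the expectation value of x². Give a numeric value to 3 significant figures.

⟨x²⟩ = ∫ x²·|φ|² dx / ∫|φ|² dx (integrals over the domain).
Every integrand reduces to terms xʲ·e^(−2βx) on [0, ∞); use ∫₀^∞ xʲ·e^(−2βx) dx = j!/(2β)^(j+1).
State is unnormalized: ∫|φ|² dx = 0.0076800, and ∫φ*·x²·φ dx = 0.0092160, so ⟨x²⟩ = 0.0092160 / 0.0076800.
⟨x²⟩ = 1.2000.

1.20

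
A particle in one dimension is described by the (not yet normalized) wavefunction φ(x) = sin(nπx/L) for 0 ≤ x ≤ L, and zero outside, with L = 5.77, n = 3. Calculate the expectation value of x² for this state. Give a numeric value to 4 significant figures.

⟨x²⟩ = ∫ x²·|φ|² dx / ∫|φ|² dx (integrals over the domain).
With sin²θ = (1 − cos2θ)/2 on 0 ≤ x ≤ L: ∫sin²(nπx/L) dx = L/2, ∫x·sin²(nπx/L) dx = L²/4, ∫x²·sin²(nπx/L) dx = L³·(1/6 − 1/(4n²π²)); higher powers xᵏ the same way, integrating xᵏ·cos(2nπx/L) by parts.
State is unnormalized: ∫|φ|² dx = 2.8850, and ∫φ*·x²·φ dx = 31.476, so ⟨x²⟩ = 31.476 / 2.8850.
⟨x²⟩ = 10.910.

10.91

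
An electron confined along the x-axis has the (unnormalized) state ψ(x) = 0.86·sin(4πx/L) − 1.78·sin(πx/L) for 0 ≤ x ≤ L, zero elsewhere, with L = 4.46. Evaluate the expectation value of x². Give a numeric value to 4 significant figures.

6.026

⟨x²⟩ = ∫ x²·|ψ|² dx / ∫|ψ|² dx (integrals over the domain).
On 0 ≤ x ≤ L (j ≠ l): ∫sin²(jπx/L) dx = L/2, ∫sin(jπx/L)·sin(lπx/L) dx = 0; diagonal moments ∫x·sin²(jπx/L) dx = L²/4, ∫x²·sin²(jπx/L) dx = L³·(1/6 − 1/(4j²π²)); cross terms ∫x·sin(jπx/L)·sin(lπx/L) dx = 0 for j + l even and −4jlL²/(π²(j² − l²)²) for j + l odd, ∫x²·sin(jπx/L)·sin(lπx/L) dx = (−1)^(j+l)·4jlL³/(π²(j² − l²)²); higher powers the same way via product-to-sum and parts.
State is unnormalized: ∫|ψ|² dx = 8.7148, and ∫ψ*·x²·ψ dx = 52.517, so ⟨x²⟩ = 52.517 / 8.7148.
⟨x²⟩ = 6.0262.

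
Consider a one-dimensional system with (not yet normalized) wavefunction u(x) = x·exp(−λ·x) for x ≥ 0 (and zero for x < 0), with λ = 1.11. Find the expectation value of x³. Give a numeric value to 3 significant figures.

5.48

⟨x³⟩ = ∫ x³·|u|² dx / ∫|u|² dx (integrals over the domain).
Every integrand reduces to terms xʲ·e^(−2λx) on [0, ∞); use ∫₀^∞ xʲ·e^(−2λx) dx = j!/(2λ)^(j+1).
State is unnormalized: ∫|u|² dx = 0.18280, and ∫u*·x³·u dx = 1.0025, so ⟨x³⟩ = 1.0025 / 0.18280.
⟨x³⟩ = 5.4839.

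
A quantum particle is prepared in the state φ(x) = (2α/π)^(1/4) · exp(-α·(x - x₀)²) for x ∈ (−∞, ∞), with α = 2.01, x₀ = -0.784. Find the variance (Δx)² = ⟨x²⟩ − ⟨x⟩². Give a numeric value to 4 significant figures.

0.1244

Compute ⟨x⟩ and ⟨x²⟩ separately, then (Δx)² = ⟨x²⟩ − ⟨x⟩².
Gaussian moments (u = x − x₀): ∫u^(2j)·e^(−2αu²) du = (2j−1)!!/(4α)^j · √(π/(2α)), odd powers integrate to 0; here √(π/(2α)) = 0.88402.
⟨x⟩ = -0.78400 and ⟨x²⟩ = 0.73903.
(Δx)² = 0.73903 − (-0.78400)² = 0.12438.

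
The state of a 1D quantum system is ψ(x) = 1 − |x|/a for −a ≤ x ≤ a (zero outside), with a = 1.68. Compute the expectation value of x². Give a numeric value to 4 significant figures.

⟨x²⟩ = ∫ x²·|ψ|² dx / ∫|ψ|² dx (integrals over the domain).
ψ is even, so ∫ over [−a, a] = 2∫₀ᵃ with ψ = 1 − x/a there: ∫₀ᵃ (1 − x/a)² dx = a/3, ∫₀ᵃ x²(1 − x/a)² dx = a³/30, ∫₀ᵃ x⁴(1 − x/a)² dx = a⁵/105.
State is unnormalized: ∫|ψ|² dx = 1.1200, and ∫ψ*·x²·ψ dx = 0.31611, so ⟨x²⟩ = 0.31611 / 1.1200.
⟨x²⟩ = 0.28224.

0.2822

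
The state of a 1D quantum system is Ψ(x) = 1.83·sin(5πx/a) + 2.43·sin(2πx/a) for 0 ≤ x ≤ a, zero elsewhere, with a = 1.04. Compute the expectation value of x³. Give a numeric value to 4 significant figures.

⟨x³⟩ = ∫ x³·|Ψ|² dx / ∫|Ψ|² dx (integrals over the domain).
On 0 ≤ x ≤ a (j ≠ l): ∫sin²(jπx/a) dx = a/2, ∫sin(jπx/a)·sin(lπx/a) dx = 0; diagonal moments ∫x·sin²(jπx/a) dx = a²/4, ∫x²·sin²(jπx/a) dx = a³·(1/6 − 1/(4j²π²)); cross terms ∫x·sin(jπx/a)·sin(lπx/a) dx = 0 for j + l even and −4jla²/(π²(j² − l²)²) for j + l odd, ∫x²·sin(jπx/a)·sin(lπx/a) dx = (−1)^(j+l)·4jla³/(π²(j² − l²)²); higher powers the same way via product-to-sum and parts.
State is unnormalized: ∫|Ψ|² dx = 4.8120, and ∫Ψ*·x³·Ψ dx = 1.1459, so ⟨x³⟩ = 1.1459 / 4.8120.
⟨x³⟩ = 0.23812.

0.2381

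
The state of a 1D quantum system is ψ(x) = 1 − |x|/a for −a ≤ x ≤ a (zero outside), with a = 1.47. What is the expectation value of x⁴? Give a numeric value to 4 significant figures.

0.1334

⟨x⁴⟩ = ∫ x⁴·|ψ|² dx / ∫|ψ|² dx (integrals over the domain).
ψ is even, so ∫ over [−a, a] = 2∫₀ᵃ with ψ = 1 − x/a there: ∫₀ᵃ (1 − x/a)² dx = a/3, ∫₀ᵃ x²(1 − x/a)² dx = a³/30, ∫₀ᵃ x⁴(1 − x/a)² dx = a⁵/105.
State is unnormalized: ∫|ψ|² dx = 0.98000, and ∫ψ*·x⁴·ψ dx = 0.13075, so ⟨x⁴⟩ = 0.13075 / 0.98000.
⟨x⁴⟩ = 0.13341.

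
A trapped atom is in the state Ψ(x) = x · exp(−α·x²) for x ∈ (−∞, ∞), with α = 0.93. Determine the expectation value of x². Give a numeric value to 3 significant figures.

0.806

⟨x²⟩ = ∫ x²·|Ψ|² dx / ∫|Ψ|² dx (integrals over the domain).
Expand each integrand as polynomial × e^(−2αx²) and use ∫x^(2j)·e^(−2αx²) dx = (2j−1)!!/(4α)^j · √(π/(2α)), odd powers → 0; here √(π/(2α)) = 1.2996.
State is unnormalized: ∫|Ψ|² dx = 0.34936, and ∫Ψ*·x²·Ψ dx = 0.28174, so ⟨x²⟩ = 0.28174 / 0.34936.
⟨x²⟩ = 0.80645.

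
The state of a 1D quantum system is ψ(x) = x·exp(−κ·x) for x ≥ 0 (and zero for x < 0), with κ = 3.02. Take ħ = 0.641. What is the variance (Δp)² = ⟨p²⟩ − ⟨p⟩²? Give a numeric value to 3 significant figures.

Compute ⟨p⟩ and ⟨p²⟩ separately; (Δp)² = ⟨p²⟩ − ⟨p⟩².
Differentiate x·exp(−κ·x) with the product rule; every integrand then reduces to terms xʲ·e^(−2κx) on [0, ∞), with ∫₀^∞ xʲ·e^(−2κx) dx = j!/(2κ)^(j+1).
Normalization: ∫|ψ|² dx = 0.0090765.
⟨p⟩ = 0.0000 and ⟨p²⟩ = 3.7474.
(Δp)² = 3.7474 − (0.0000)² = 3.7474.

3.75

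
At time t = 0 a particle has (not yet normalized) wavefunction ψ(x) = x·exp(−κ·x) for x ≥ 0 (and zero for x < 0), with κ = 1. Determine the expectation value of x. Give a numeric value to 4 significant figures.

⟨x⟩ = ∫ x·|ψ|² dx / ∫|ψ|² dx (integrals over the domain).
Every integrand reduces to terms xʲ·e^(−2κx) on [0, ∞); use ∫₀^∞ xʲ·e^(−2κx) dx = j!/(2κ)^(j+1).
State is unnormalized: ∫|ψ|² dx = 0.25000, and ∫ψ*·x·ψ dx = 0.37500, so ⟨x⟩ = 0.37500 / 0.25000.
⟨x⟩ = 1.5000.

1.500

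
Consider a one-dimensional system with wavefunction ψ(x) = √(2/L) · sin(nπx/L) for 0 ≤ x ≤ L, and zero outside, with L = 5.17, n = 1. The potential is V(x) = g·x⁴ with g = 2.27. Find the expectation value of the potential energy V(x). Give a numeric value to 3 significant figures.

⟨V⟩ = ∫ V(x)·|ψ|² dx.
With sin²θ = (1 − cos2θ)/2 on 0 ≤ x ≤ L: ∫sin²(nπx/L) dx = L/2, ∫x·sin²(nπx/L) dx = L²/4, ∫x²·sin²(nπx/L) dx = L³·(1/6 − 1/(4n²π²)); higher powers xᵏ the same way, integrating xᵏ·cos(2nπx/L) by parts.
⟨V⟩ = 185.01.

185.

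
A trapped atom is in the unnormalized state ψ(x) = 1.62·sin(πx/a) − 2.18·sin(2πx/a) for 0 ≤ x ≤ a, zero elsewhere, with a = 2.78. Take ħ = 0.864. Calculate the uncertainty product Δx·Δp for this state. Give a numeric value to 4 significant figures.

Δx = √(⟨x²⟩−⟨x⟩²), Δp = √(⟨p²⟩−⟨p⟩²).
On 0 ≤ x ≤ a (j ≠ l): ∫sin²(jπx/a) dx = a/2, ∫sin(jπx/a)·sin(lπx/a) dx = 0; diagonal moments ∫x·sin²(jπx/a) dx = a²/4, ∫x²·sin²(jπx/a) dx = a³·(1/6 − 1/(4j²π²)); cross terms ∫x·sin(jπx/a)·sin(lπx/a) dx = 0 for j + l even and −4jla²/(π²(j² − l²)²) for j + l odd, ∫x²·sin(jπx/a)·sin(lπx/a) dx = (−1)^(j+l)·4jla³/(π²(j² − l²)²); higher powers the same way via product-to-sum and parts. d²/dx² sin(jπx/a) = −(jπ/a)²·sin(jπx/a); on 0 ≤ x ≤ a, ∫sin²(jπx/a) dx = a/2 and ∫sin(jπx/a)·sin(lπx/a) dx = 0 for j ≠ l, so only diagonal terms survive in ∫|ψ|² and ∫ψ·ψ″; ∫ψ·ψ′ dx = [ψ²/2] between the walls = 0.
Normalization: ∫|ψ|² dx = 10.254.
⟨x⟩ = 1.8695, ⟨x²⟩ = 3.7067 ⇒ Δx = 0.46022.
⟨p⟩ = 0.0000, ⟨p²⟩ = 2.7958 ⇒ Δp = 1.6721.
Δx·Δp = 0.76951.

0.7695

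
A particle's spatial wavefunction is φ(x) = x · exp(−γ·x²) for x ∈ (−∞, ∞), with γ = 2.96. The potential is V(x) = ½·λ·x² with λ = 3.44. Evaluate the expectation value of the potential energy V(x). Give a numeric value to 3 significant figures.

⟨V⟩ = ∫ V(x)·|φ|² dx / ∫|φ|² dx.
Expand each integrand as polynomial × e^(−2γx²) and use ∫x^(2j)·e^(−2γx²) dx = (2j−1)!!/(4γ)^j · √(π/(2γ)), odd powers → 0; here √(π/(2γ)) = 0.72847.
State is unnormalized: ∫|φ|² dx = 0.061527, and ∫φ*·V(x)·φ dx = 0.026814, so ⟨V⟩ = 0.026814 / 0.061527.
⟨V⟩ = 0.43581.

0.436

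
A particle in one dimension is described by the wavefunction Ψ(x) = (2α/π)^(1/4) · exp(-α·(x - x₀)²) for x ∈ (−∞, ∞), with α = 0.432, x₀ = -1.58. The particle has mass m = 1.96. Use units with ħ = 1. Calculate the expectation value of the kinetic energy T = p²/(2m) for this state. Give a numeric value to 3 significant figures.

T = −(ħ²/2m) d²/dx², so ⟨T⟩ = −(ħ²/2m) ∫ Ψ*·Ψ'' dx; with m = 1.96.
Gaussian moments (u = x − x₀): ∫u^(2j)·e^(−2αu²) du = (2j−1)!!/(4α)^j · √(π/(2α)), odd powers integrate to 0; here √(π/(2α)) = 1.9069. Derivatives: d/dx e^(−αu²) = −2αu·e^(−αu²), d²/dx² e^(−αu²) = (4α²u² − 2α)·e^(−αu²).
⟨T⟩ = 0.11020.

0.110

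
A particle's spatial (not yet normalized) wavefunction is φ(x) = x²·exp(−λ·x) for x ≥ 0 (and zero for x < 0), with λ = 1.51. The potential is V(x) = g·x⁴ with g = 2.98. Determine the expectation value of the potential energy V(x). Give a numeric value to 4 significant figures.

⟨V⟩ = ∫ V(x)·|φ|² dx / ∫|φ|² dx.
Every integrand reduces to terms xʲ·e^(−2λx) on [0, ∞); use ∫₀^∞ xʲ·e^(−2λx) dx = j!/(2λ)^(j+1).
State is unnormalized: ∫|φ|² dx = 0.095538, and ∫φ*·V(x)·φ dx = 5.7501, so ⟨V⟩ = 5.7501 / 0.095538.
⟨V⟩ = 60.186.

60.19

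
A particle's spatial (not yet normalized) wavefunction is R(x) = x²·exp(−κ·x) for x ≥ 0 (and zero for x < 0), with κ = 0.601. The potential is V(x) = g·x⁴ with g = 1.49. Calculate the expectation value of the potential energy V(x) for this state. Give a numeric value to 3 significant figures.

1.20e+03

⟨V⟩ = ∫ V(x)·|R|² dx / ∫|R|² dx.
Every integrand reduces to terms xʲ·e^(−2κx) on [0, ∞); use ∫₀^∞ xʲ·e^(−2κx) dx = j!/(2κ)^(j+1).
State is unnormalized: ∫|R|² dx = 9.5651, and ∫R*·V(x)·R dx = 11470., so ⟨V⟩ = 11470. / 9.5651.
⟨V⟩ = 1199.2.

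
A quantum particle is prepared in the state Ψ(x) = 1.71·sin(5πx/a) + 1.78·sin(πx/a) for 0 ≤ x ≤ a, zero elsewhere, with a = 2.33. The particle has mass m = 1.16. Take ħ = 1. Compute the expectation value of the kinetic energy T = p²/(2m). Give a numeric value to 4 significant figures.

9.810

T = −(ħ²/2m) d²/dx², so ⟨T⟩ = −(ħ²/2m) ∫ Ψ*·Ψ'' dx / ∫|Ψ|² dx; with m = 1.16.
d²/dx² sin(jπx/a) = −(jπ/a)²·sin(jπx/a); on 0 ≤ x ≤ a, ∫sin²(jπx/a) dx = a/2 and ∫sin(jπx/a)·sin(lπx/a) dx = 0 for j ≠ l, so only diagonal terms survive in ∫|Ψ|² and ∫Ψ·Ψ″; ∫Ψ·Ψ′ dx = [Ψ²/2] between the walls = 0.
State is unnormalized: ∫|Ψ|² dx = 7.0978, and ∫Ψ*·(−ħ²/2m · Ψ'') dx = 69.628, so ⟨T⟩ = 69.628 / 7.0978.
⟨T⟩ = 9.8099.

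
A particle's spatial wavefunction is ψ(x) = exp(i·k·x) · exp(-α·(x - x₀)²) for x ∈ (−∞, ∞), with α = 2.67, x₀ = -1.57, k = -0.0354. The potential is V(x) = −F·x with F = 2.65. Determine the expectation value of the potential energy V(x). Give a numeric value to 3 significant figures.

⟨V⟩ = ∫ V(x)·|ψ|² dx / ∫|ψ|² dx.
Gaussian moments (u = x − x₀): ∫u^(2j)·e^(−2αu²) du = (2j−1)!!/(4α)^j · √(π/(2α)), odd powers integrate to 0; here √(π/(2α)) = 0.76702.
State is unnormalized: ∫|ψ|² dx = 0.76702, and ∫ψ*·V(x)·ψ dx = 3.1912, so ⟨V⟩ = 3.1912 / 0.76702.
⟨V⟩ = 4.1605.

4.16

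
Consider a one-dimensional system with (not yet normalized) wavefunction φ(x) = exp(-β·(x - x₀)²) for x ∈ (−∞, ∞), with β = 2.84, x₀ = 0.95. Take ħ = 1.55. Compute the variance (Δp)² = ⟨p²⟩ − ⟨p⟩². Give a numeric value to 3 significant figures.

Compute ⟨p⟩ and ⟨p²⟩ separately; (Δp)² = ⟨p²⟩ − ⟨p⟩².
Gaussian moments (u = x − x₀): ∫u^(2j)·e^(−2βu²) du = (2j−1)!!/(4β)^j · √(π/(2β)), odd powers integrate to 0; here √(π/(2β)) = 0.74371. Derivatives: d/dx e^(−βu²) = −2βu·e^(−βu²), d²/dx² e^(−βu²) = (4β²u² − 2β)·e^(−βu²).
Normalization: ∫|φ|² dx = 0.74371.
⟨p⟩ = 0.0000 and ⟨p²⟩ = 6.8231.
(Δp)² = 6.8231 − (0.0000)² = 6.8231.

6.82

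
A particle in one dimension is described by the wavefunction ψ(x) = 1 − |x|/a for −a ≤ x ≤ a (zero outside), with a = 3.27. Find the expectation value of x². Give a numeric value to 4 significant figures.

⟨x²⟩ = ∫ x²·|ψ|² dx / ∫|ψ|² dx (integrals over the domain).
ψ is even, so ∫ over [−a, a] = 2∫₀ᵃ with ψ = 1 − x/a there: ∫₀ᵃ (1 − x/a)² dx = a/3, ∫₀ᵃ x²(1 − x/a)² dx = a³/30, ∫₀ᵃ x⁴(1 − x/a)² dx = a⁵/105.
State is unnormalized: ∫|ψ|² dx = 2.1800, and ∫ψ*·x²·ψ dx = 2.3311, so ⟨x²⟩ = 2.3311 / 2.1800.
⟨x²⟩ = 1.0693.

1.069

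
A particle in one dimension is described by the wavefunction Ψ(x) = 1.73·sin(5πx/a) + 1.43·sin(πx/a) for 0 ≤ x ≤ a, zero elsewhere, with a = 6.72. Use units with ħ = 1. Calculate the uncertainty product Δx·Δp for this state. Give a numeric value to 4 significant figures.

3.211

Δx = √(⟨x²⟩−⟨x⟩²), Δp = √(⟨p²⟩−⟨p⟩²).
On 0 ≤ x ≤ a (j ≠ l): ∫sin²(jπx/a) dx = a/2, ∫sin(jπx/a)·sin(lπx/a) dx = 0; diagonal moments ∫x·sin²(jπx/a) dx = a²/4, ∫x²·sin²(jπx/a) dx = a³·(1/6 − 1/(4j²π²)); cross terms ∫x·sin(jπx/a)·sin(lπx/a) dx = 0 for j + l even and −4jla²/(π²(j² − l²)²) for j + l odd, ∫x²·sin(jπx/a)·sin(lπx/a) dx = (−1)^(j+l)·4jla³/(π²(j² − l²)²); higher powers the same way via product-to-sum and parts. d²/dx² sin(jπx/a) = −(jπ/a)²·sin(jπx/a); on 0 ≤ x ≤ a, ∫sin²(jπx/a) dx = a/2 and ∫sin(jπx/a)·sin(lπx/a) dx = 0 for j ≠ l, so only diagonal terms survive in ∫|Ψ|² and ∫Ψ·Ψ″; ∫Ψ·Ψ′ dx = [Ψ²/2] between the walls = 0.
Normalization: ∫|Ψ|² dx = 16.927.
⟨x⟩ = 3.3600, ⟨x²⟩ = 14.382 ⇒ Δx = 1.7585.
⟨p⟩ = 0.0000, ⟨p²⟩ = 3.3347 ⇒ Δp = 1.8261.
Δx·Δp = 3.2112.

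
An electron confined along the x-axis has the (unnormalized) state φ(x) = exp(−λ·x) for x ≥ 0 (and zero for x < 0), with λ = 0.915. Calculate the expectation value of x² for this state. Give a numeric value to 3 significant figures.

⟨x²⟩ = ∫ x²·|φ|² dx / ∫|φ|² dx (integrals over the domain).
Every integrand reduces to terms xʲ·e^(−2λx) on [0, ∞); use ∫₀^∞ xʲ·e^(−2λx) dx = j!/(2λ)^(j+1).
State is unnormalized: ∫|φ|² dx = 0.54645, and ∫φ*·x²·φ dx = 0.32634, so ⟨x²⟩ = 0.32634 / 0.54645.
⟨x²⟩ = 0.59721.

0.597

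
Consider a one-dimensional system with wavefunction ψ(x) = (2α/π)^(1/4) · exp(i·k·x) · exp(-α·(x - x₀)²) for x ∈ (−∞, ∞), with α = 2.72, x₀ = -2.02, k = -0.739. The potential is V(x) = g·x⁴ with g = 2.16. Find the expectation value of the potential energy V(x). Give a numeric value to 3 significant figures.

⟨V⟩ = ∫ V(x)·|ψ|² dx.
Gaussian moments (u = x − x₀): ∫u^(2j)·e^(−2αu²) du = (2j−1)!!/(4α)^j · √(π/(2α)), odd powers integrate to 0; here √(π/(2α)) = 0.75993.
⟨V⟩ = 40.878.

40.9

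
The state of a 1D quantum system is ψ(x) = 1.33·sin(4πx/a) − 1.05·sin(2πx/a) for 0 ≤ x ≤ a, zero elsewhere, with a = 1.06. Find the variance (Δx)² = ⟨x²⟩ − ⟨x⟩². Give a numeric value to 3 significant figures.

0.0368

Compute ⟨x⟩ and ⟨x²⟩ separately, then (Δx)² = ⟨x²⟩ − ⟨x⟩².
On 0 ≤ x ≤ a (j ≠ l): ∫sin²(jπx/a) dx = a/2, ∫sin(jπx/a)·sin(lπx/a) dx = 0; diagonal moments ∫x·sin²(jπx/a) dx = a²/4, ∫x²·sin²(jπx/a) dx = a³·(1/6 − 1/(4j²π²)); cross terms ∫x·sin(jπx/a)·sin(lπx/a) dx = 0 for j + l even and −4jla²/(π²(j² − l²)²) for j + l odd, ∫x²·sin(jπx/a)·sin(lπx/a) dx = (−1)^(j+l)·4jla³/(π²(j² − l²)²); higher powers the same way via product-to-sum and parts.
Normalization: ∫|ψ|² dx = 1.5218.
⟨x⟩ = 0.53000 and ⟨x²⟩ = 0.31766.
(Δx)² = 0.31766 − (0.53000)² = 0.036762.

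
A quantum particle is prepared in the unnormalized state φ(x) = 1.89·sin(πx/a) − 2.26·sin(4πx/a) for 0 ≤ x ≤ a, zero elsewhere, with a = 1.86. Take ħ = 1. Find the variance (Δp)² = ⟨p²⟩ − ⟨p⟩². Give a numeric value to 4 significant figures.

Compute ⟨p⟩ and ⟨p²⟩ separately; (Δp)² = ⟨p²⟩ − ⟨p⟩².
d²/dx² sin(jπx/a) = −(jπ/a)²·sin(jπx/a); on 0 ≤ x ≤ a, ∫sin²(jπx/a) dx = a/2 and ∫sin(jπx/a)·sin(lπx/a) dx = 0 for j ≠ l, so only diagonal terms survive in ∫|φ|² and ∫φ·φ″; ∫φ·φ′ dx = [φ²/2] between the walls = 0.
Normalization: ∫|φ|² dx = 8.0721.
⟨p⟩ = 0.0000 and ⟨p²⟩ = 28.034.
(Δp)² = 28.034 − (0.0000)² = 28.034.

28.03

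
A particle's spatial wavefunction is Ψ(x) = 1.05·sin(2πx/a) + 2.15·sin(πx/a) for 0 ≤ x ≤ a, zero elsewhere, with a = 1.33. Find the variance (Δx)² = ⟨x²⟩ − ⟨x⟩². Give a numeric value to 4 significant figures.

0.03504

Compute ⟨x⟩ and ⟨x²⟩ separately, then (Δx)² = ⟨x²⟩ − ⟨x⟩².
On 0 ≤ x ≤ a (j ≠ l): ∫sin²(jπx/a) dx = a/2, ∫sin(jπx/a)·sin(lπx/a) dx = 0; diagonal moments ∫x·sin²(jπx/a) dx = a²/4, ∫x²·sin²(jπx/a) dx = a³·(1/6 − 1/(4j²π²)); cross terms ∫x·sin(jπx/a)·sin(lπx/a) dx = 0 for j + l even and −4jla²/(π²(j² − l²)²) for j + l odd, ∫x²·sin(jπx/a)·sin(lπx/a) dx = (−1)^(j+l)·4jla³/(π²(j² − l²)²); higher powers the same way via product-to-sum and parts.
Normalization: ∫|Ψ|² dx = 3.8071.
⟨x⟩ = 0.47607 and ⟨x²⟩ = 0.26168.
(Δx)² = 0.26168 − (0.47607)² = 0.035042.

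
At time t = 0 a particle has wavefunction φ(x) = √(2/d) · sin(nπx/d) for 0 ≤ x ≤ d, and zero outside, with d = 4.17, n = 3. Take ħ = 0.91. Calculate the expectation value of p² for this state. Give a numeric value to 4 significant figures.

4.230

p² φ = −ħ² d²φ/dx²; ⟨p²⟩ = −ħ² ∫ φ*·φ'' dx.
d/dx sin(nπx/d) = (nπ/d)·cos(nπx/d) and d²/dx² sin(nπx/d) = −(nπ/d)²·sin(nπx/d); on 0 ≤ x ≤ d, ∫sin²(nπx/d) dx = d/2 and ∫sin(nπx/d)·cos(nπx/d) dx = 0.
⟨p²⟩ = 4.2301.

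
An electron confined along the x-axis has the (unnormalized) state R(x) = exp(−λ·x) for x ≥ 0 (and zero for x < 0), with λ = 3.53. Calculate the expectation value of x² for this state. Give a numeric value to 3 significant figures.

⟨x²⟩ = ∫ x²·|R|² dx / ∫|R|² dx (integrals over the domain).
Every integrand reduces to terms xʲ·e^(−2λx) on [0, ∞); use ∫₀^∞ xʲ·e^(−2λx) dx = j!/(2λ)^(j+1).
State is unnormalized: ∫|R|² dx = 0.14164, and ∫R*·x²·R dx = 0.0056835, so ⟨x²⟩ = 0.0056835 / 0.14164.
⟨x²⟩ = 0.040126.

0.0401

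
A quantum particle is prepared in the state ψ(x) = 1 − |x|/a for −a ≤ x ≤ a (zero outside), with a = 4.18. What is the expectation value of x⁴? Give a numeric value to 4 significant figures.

8.722

⟨x⁴⟩ = ∫ x⁴·|ψ|² dx / ∫|ψ|² dx (integrals over the domain).
ψ is even, so ∫ over [−a, a] = 2∫₀ᵃ with ψ = 1 − x/a there: ∫₀ᵃ (1 − x/a)² dx = a/3, ∫₀ᵃ x²(1 − x/a)² dx = a³/30, ∫₀ᵃ x⁴(1 − x/a)² dx = a⁵/105.
State is unnormalized: ∫|ψ|² dx = 2.7867, and ∫ψ*·x⁴·ψ dx = 24.306, so ⟨x⁴⟩ = 24.306 / 2.7867.
⟨x⁴⟩ = 8.7224.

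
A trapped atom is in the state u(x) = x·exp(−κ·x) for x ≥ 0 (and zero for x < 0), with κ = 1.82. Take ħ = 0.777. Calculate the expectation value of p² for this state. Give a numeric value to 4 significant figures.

2.000

p² u = −ħ² d²u/dx²; ⟨p²⟩ = −ħ² ∫ u*·u'' dx / ∫|u|² dx.
Differentiate x·exp(−κ·x) with the product rule; every integrand then reduces to terms xʲ·e^(−2κx) on [0, ∞), with ∫₀^∞ xʲ·e^(−2κx) dx = j!/(2κ)^(j+1).
State is unnormalized: ∫|u|² dx = 0.041469, and ∫u*·(−ħ² u'') dx = 0.082930, so ⟨p²⟩ = 0.082930 / 0.041469.
⟨p²⟩ = 1.9998.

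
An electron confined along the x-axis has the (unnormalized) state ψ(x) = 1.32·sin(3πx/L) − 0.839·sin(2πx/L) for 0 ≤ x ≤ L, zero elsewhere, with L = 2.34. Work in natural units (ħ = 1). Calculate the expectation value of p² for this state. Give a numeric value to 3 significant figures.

13.6

p² ψ = −ħ² d²ψ/dx²; ⟨p²⟩ = −ħ² ∫ ψ*·ψ'' dx / ∫|ψ|² dx.
d²/dx² sin(jπx/L) = −(jπ/L)²·sin(jπx/L); on 0 ≤ x ≤ L, ∫sin²(jπx/L) dx = L/2 and ∫sin(jπx/L)·sin(lπx/L) dx = 0 for j ≠ l, so only diagonal terms survive in ∫|ψ|² and ∫ψ·ψ″; ∫ψ·ψ′ dx = [ψ²/2] between the walls = 0.
State is unnormalized: ∫|ψ|² dx = 2.8622, and ∫ψ*·(−ħ² ψ'') dx = 39.009, so ⟨p²⟩ = 39.009 / 2.8622.
⟨p²⟩ = 13.629.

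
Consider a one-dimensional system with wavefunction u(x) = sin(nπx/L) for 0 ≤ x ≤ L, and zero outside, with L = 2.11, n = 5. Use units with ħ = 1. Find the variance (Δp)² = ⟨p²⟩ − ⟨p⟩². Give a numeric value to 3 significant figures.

55.4

Compute ⟨p⟩ and ⟨p²⟩ separately; (Δp)² = ⟨p²⟩ − ⟨p⟩².
d/dx sin(nπx/L) = (nπ/L)·cos(nπx/L) and d²/dx² sin(nπx/L) = −(nπ/L)²·sin(nπx/L); on 0 ≤ x ≤ L, ∫sin²(nπx/L) dx = L/2 and ∫sin(nπx/L)·cos(nπx/L) dx = 0.
Normalization: ∫|u|² dx = 1.0550.
⟨p⟩ = 0.0000 and ⟨p²⟩ = 55.421.
(Δp)² = 55.421 − (0.0000)² = 55.421.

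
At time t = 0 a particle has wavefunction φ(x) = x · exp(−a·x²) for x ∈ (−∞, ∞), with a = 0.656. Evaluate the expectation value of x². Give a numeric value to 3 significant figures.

⟨x²⟩ = ∫ x²·|φ|² dx / ∫|φ|² dx (integrals over the domain).
Expand each integrand as polynomial × e^(−2ax²) and use ∫x^(2j)·e^(−2ax²) dx = (2j−1)!!/(4a)^j · √(π/(2a)), odd powers → 0; here √(π/(2a)) = 1.5474.
State is unnormalized: ∫|φ|² dx = 0.58972, and ∫φ*·x²·φ dx = 0.67422, so ⟨x²⟩ = 0.67422 / 0.58972.
⟨x²⟩ = 1.1433.

1.14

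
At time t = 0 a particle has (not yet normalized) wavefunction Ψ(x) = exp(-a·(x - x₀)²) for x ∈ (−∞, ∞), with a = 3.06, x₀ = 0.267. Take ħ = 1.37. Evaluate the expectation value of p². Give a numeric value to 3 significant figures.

p² Ψ = −ħ² d²Ψ/dx²; ⟨p²⟩ = −ħ² ∫ Ψ*·Ψ'' dx / ∫|Ψ|² dx.
Gaussian moments (u = x − x₀): ∫u^(2j)·e^(−2au²) du = (2j−1)!!/(4a)^j · √(π/(2a)), odd powers integrate to 0; here √(π/(2a)) = 0.71647. Derivatives: d/dx e^(−au²) = −2au·e^(−au²), d²/dx² e^(−au²) = (4a²u² − 2a)·e^(−au²).
State is unnormalized: ∫|Ψ|² dx = 0.71647, and ∫Ψ*·(−ħ² Ψ'') dx = 4.1149, so ⟨p²⟩ = 4.1149 / 0.71647.
⟨p²⟩ = 5.7433.

5.74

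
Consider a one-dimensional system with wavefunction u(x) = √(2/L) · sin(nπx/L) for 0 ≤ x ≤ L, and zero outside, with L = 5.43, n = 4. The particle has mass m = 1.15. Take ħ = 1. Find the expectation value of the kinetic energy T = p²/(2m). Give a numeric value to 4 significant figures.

2.329

T = −(ħ²/2m) d²/dx², so ⟨T⟩ = −(ħ²/2m) ∫ u*·u'' dx; with m = 1.15.
d/dx sin(nπx/L) = (nπ/L)·cos(nπx/L) and d²/dx² sin(nπx/L) = −(nπ/L)²·sin(nπx/L); on 0 ≤ x ≤ L, ∫sin²(nπx/L) dx = L/2 and ∫sin(nπx/L)·cos(nπx/L) dx = 0.
⟨T⟩ = 2.3286.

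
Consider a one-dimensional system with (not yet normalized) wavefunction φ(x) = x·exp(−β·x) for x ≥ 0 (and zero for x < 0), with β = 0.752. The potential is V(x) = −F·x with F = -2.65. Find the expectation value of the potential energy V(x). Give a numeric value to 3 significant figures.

⟨V⟩ = ∫ V(x)·|φ|² dx / ∫|φ|² dx.
Every integrand reduces to terms xʲ·e^(−2βx) on [0, ∞); use ∫₀^∞ xʲ·e^(−2βx) dx = j!/(2β)^(j+1).
State is unnormalized: ∫|φ|² dx = 0.58788, and ∫φ*·V(x)·φ dx = 3.1075, so ⟨V⟩ = 3.1075 / 0.58788.
⟨V⟩ = 5.2859.

5.29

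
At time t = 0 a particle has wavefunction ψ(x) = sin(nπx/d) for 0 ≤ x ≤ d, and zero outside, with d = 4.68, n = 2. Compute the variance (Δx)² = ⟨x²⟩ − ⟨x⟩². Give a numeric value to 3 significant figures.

Compute ⟨x⟩ and ⟨x²⟩ separately, then (Δx)² = ⟨x²⟩ − ⟨x⟩².
With sin²θ = (1 − cos2θ)/2 on 0 ≤ x ≤ d: ∫sin²(nπx/d) dx = d/2, ∫x·sin²(nπx/d) dx = d²/4, ∫x²·sin²(nπx/d) dx = d³·(1/6 − 1/(4n²π²)); higher powers xᵏ the same way, integrating xᵏ·cos(2nπx/d) by parts.
Normalization: ∫|ψ|² dx = 2.3400.
⟨x⟩ = 2.3400 and ⟨x²⟩ = 7.0234.
(Δx)² = 7.0234 − (2.3400)² = 1.5478.

1.55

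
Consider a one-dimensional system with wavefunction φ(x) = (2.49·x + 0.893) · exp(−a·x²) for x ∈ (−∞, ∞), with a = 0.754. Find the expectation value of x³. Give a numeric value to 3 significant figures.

0.514

⟨x³⟩ = ∫ x³·|φ|² dx / ∫|φ|² dx (integrals over the domain).
Expand each integrand as polynomial × e^(−2ax²) and use ∫x^(2j)·e^(−2ax²) dx = (2j−1)!!/(4a)^j · √(π/(2a)), odd powers → 0; here √(π/(2a)) = 1.4434.
State is unnormalized: ∫|φ|² dx = 4.1182, and ∫φ*·x³·φ dx = 2.1170, so ⟨x³⟩ = 2.1170 / 4.1182.
⟨x³⟩ = 0.51405.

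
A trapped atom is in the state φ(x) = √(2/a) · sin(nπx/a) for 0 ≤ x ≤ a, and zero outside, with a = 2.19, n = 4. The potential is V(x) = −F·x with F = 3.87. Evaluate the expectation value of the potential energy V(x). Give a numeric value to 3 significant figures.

-4.24

⟨V⟩ = ∫ V(x)·|φ|² dx.
With sin²θ = (1 − cos2θ)/2 on 0 ≤ x ≤ a: ∫sin²(nπx/a) dx = a/2, ∫x·sin²(nπx/a) dx = a²/4, ∫x²·sin²(nπx/a) dx = a³·(1/6 − 1/(4n²π²)); higher powers xᵏ the same way, integrating xᵏ·cos(2nπx/a) by parts.
⟨V⟩ = -4.2377.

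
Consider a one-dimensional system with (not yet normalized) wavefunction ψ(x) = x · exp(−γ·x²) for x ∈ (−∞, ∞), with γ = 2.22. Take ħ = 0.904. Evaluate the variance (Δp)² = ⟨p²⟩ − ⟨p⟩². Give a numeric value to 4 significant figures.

Compute ⟨p⟩ and ⟨p²⟩ separately; (Δp)² = ⟨p²⟩ − ⟨p⟩².
Expand each integrand as polynomial × e^(−2γx²) and use ∫x^(2j)·e^(−2γx²) dx = (2j−1)!!/(4γ)^j · √(π/(2γ)), odd powers → 0; here √(π/(2γ)) = 0.84117. Differentiate with the product rule, d/dx e^(−γx²) = −2γx·e^(−γx²).
Normalization: ∫|ψ|² dx = 0.094726.
⟨p⟩ = 0.0000 and ⟨p²⟩ = 5.4427.
(Δp)² = 5.4427 − (0.0000)² = 5.4427.

5.443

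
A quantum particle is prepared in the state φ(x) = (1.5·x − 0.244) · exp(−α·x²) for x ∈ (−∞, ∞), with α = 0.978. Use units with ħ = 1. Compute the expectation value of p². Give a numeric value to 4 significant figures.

2.751

p² φ = −ħ² d²φ/dx²; ⟨p²⟩ = −ħ² ∫ φ*·φ'' dx / ∫|φ|² dx.
Expand each integrand as polynomial × e^(−2αx²) and use ∫x^(2j)·e^(−2αx²) dx = (2j−1)!!/(4α)^j · √(π/(2α)), odd powers → 0; here √(π/(2α)) = 1.2673. Differentiate with the product rule, d/dx e^(−αx²) = −2αx·e^(−αx²).
State is unnormalized: ∫|φ|² dx = 0.80436, and ∫φ*·(−ħ² φ'') dx = 2.2124, so ⟨p²⟩ = 2.2124 / 0.80436.
⟨p²⟩ = 2.7505.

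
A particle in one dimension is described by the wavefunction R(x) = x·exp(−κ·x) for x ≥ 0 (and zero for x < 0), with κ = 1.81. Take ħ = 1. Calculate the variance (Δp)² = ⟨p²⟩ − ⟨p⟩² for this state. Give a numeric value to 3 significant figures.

Compute ⟨p⟩ and ⟨p²⟩ separately; (Δp)² = ⟨p²⟩ − ⟨p⟩².
Differentiate x·exp(−κ·x) with the product rule; every integrand then reduces to terms xʲ·e^(−2κx) on [0, ∞), with ∫₀^∞ xʲ·e^(−2κx) dx = j!/(2κ)^(j+1).
Normalization: ∫|R|² dx = 0.042160.
⟨p⟩ = 0.0000 and ⟨p²⟩ = 3.2761.
(Δp)² = 3.2761 − (0.0000)² = 3.2761.

3.28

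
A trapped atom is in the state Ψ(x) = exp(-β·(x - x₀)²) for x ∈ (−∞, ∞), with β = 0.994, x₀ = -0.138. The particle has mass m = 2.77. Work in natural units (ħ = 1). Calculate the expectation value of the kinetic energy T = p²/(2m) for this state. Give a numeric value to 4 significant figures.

0.1794

T = −(ħ²/2m) d²/dx², so ⟨T⟩ = −(ħ²/2m) ∫ Ψ*·Ψ'' dx / ∫|Ψ|² dx; with m = 2.77.
Gaussian moments (u = x − x₀): ∫u^(2j)·e^(−2βu²) du = (2j−1)!!/(4β)^j · √(π/(2β)), odd powers integrate to 0; here √(π/(2β)) = 1.2571. Derivatives: d/dx e^(−βu²) = −2βu·e^(−βu²), d²/dx² e^(−βu²) = (4β²u² − 2β)·e^(−βu²).
State is unnormalized: ∫|Ψ|² dx = 1.2571, and ∫Ψ*·(−ħ²/2m · Ψ'') dx = 0.22555, so ⟨T⟩ = 0.22555 / 1.2571.
⟨T⟩ = 0.17942.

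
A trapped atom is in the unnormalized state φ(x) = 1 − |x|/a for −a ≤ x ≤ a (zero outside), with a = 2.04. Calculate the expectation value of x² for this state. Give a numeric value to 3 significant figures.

0.416

⟨x²⟩ = ∫ x²·|φ|² dx / ∫|φ|² dx (integrals over the domain).
φ is even, so ∫ over [−a, a] = 2∫₀ᵃ with φ = 1 − x/a there: ∫₀ᵃ (1 − x/a)² dx = a/3, ∫₀ᵃ x²(1 − x/a)² dx = a³/30, ∫₀ᵃ x⁴(1 − x/a)² dx = a⁵/105.
State is unnormalized: ∫|φ|² dx = 1.3600, and ∫φ*·x²·φ dx = 0.56598, so ⟨x²⟩ = 0.56598 / 1.3600.
⟨x²⟩ = 0.41616.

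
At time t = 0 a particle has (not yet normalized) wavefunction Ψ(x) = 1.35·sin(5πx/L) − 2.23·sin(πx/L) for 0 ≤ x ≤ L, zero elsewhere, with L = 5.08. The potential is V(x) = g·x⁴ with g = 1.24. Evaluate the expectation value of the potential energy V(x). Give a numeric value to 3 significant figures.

⟨V⟩ = ∫ V(x)·|Ψ|² dx / ∫|Ψ|² dx.
On 0 ≤ x ≤ L (j ≠ l): ∫sin²(jπx/L) dx = L/2, ∫sin(jπx/L)·sin(lπx/L) dx = 0; diagonal moments ∫x·sin²(jπx/L) dx = L²/4, ∫x²·sin²(jπx/L) dx = L³·(1/6 − 1/(4j²π²)); cross terms ∫x·sin(jπx/L)·sin(lπx/L) dx = 0 for j + l even and −4jlL²/(π²(j² − l²)²) for j + l odd, ∫x²·sin(jπx/L)·sin(lπx/L) dx = (−1)^(j+l)·4jlL³/(π²(j² − l²)²); higher powers the same way via product-to-sum and parts.
State is unnormalized: ∫|Ψ|² dx = 17.260, and ∫Ψ*·V(x)·Ψ dx = 1771.1, so ⟨V⟩ = 1771.1 / 17.260.
⟨V⟩ = 102.61.

103.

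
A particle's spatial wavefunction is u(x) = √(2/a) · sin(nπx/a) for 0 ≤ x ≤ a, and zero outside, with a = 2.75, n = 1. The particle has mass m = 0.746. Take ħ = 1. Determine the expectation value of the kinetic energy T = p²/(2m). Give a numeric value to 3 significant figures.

0.875

T = −(ħ²/2m) d²/dx², so ⟨T⟩ = −(ħ²/2m) ∫ u*·u'' dx; with m = 0.746.
d/dx sin(nπx/a) = (nπ/a)·cos(nπx/a) and d²/dx² sin(nπx/a) = −(nπ/a)²·sin(nπx/a); on 0 ≤ x ≤ a, ∫sin²(nπx/a) dx = a/2 and ∫sin(nπx/a)·cos(nπx/a) dx = 0.
⟨T⟩ = 0.87471.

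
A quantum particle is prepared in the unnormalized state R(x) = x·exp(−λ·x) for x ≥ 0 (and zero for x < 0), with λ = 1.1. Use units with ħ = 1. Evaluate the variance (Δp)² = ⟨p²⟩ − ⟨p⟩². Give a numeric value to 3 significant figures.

1.21

Compute ⟨p⟩ and ⟨p²⟩ separately; (Δp)² = ⟨p²⟩ − ⟨p⟩².
Differentiate x·exp(−λ·x) with the product rule; every integrand then reduces to terms xʲ·e^(−2λx) on [0, ∞), with ∫₀^∞ xʲ·e^(−2λx) dx = j!/(2λ)^(j+1).
Normalization: ∫|R|² dx = 0.18783.
⟨p⟩ = 0.0000 and ⟨p²⟩ = 1.2100.
(Δp)² = 1.2100 − (0.0000)² = 1.2100.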